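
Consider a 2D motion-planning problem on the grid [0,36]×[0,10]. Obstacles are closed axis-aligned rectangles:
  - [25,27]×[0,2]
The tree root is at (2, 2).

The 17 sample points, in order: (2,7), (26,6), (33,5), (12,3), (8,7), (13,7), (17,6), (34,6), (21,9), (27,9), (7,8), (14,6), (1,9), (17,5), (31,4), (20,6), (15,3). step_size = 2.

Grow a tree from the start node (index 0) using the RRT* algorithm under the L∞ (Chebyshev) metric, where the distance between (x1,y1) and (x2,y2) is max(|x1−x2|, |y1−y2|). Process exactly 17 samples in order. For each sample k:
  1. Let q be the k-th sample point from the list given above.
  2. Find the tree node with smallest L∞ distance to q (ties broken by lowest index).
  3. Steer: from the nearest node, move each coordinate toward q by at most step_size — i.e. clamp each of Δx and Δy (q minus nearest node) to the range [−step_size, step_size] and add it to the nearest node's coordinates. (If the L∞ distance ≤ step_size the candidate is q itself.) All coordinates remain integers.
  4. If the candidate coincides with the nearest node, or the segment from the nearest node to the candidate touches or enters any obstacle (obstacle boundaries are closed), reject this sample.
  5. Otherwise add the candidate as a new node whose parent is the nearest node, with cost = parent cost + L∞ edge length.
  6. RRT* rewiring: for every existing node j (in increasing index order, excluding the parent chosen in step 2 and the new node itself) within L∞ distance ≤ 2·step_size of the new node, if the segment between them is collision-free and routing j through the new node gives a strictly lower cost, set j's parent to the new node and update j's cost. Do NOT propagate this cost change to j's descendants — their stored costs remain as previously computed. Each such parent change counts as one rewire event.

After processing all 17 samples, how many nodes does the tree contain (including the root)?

Node count: 17

1. q=(2,7) nearest=0 d=5 new=(2,4) → add node 1 parent=0 cost=2
2. q=(26,6) nearest=0 d=24 new=(4,4) → add node 2 parent=0 cost=2
3. q=(33,5) nearest=2 d=29 new=(6,5) → add node 3 parent=2 cost=4
4. q=(12,3) nearest=3 d=6 new=(8,3) → add node 4 parent=3 cost=6
5. q=(8,7) nearest=3 d=2 new=(8,7) → add node 5 parent=3 cost=6
6. q=(13,7) nearest=4 d=5 new=(10,5) → add node 6 parent=4 cost=8
7. q=(17,6) nearest=6 d=7 new=(12,6) → add node 7 parent=6 cost=10
8. q=(34,6) nearest=7 d=22 new=(14,6) → add node 8 parent=7 cost=12
9. q=(21,9) nearest=8 d=7 new=(16,8) → add node 9 parent=8 cost=14
10. q=(27,9) nearest=9 d=11 new=(18,9) → add node 10 parent=9 cost=16
11. q=(7,8) nearest=5 d=1 new=(7,8) → add node 11 parent=5 cost=7
12. q=(14,6) nearest=8 d=0 → coincident, reject
13. q=(1,9) nearest=1 d=5 new=(1,6) → add node 12 parent=1 cost=4
14. q=(17,5) nearest=8 d=3 new=(16,5) → add node 13 parent=8 cost=14
15. q=(31,4) nearest=10 d=13 new=(20,7) → add node 14 parent=10 cost=18
16. q=(20,6) nearest=14 d=1 new=(20,6) → add node 15 parent=14 cost=19
17. q=(15,3) nearest=13 d=2 new=(15,3) → add node 16 parent=13 cost=16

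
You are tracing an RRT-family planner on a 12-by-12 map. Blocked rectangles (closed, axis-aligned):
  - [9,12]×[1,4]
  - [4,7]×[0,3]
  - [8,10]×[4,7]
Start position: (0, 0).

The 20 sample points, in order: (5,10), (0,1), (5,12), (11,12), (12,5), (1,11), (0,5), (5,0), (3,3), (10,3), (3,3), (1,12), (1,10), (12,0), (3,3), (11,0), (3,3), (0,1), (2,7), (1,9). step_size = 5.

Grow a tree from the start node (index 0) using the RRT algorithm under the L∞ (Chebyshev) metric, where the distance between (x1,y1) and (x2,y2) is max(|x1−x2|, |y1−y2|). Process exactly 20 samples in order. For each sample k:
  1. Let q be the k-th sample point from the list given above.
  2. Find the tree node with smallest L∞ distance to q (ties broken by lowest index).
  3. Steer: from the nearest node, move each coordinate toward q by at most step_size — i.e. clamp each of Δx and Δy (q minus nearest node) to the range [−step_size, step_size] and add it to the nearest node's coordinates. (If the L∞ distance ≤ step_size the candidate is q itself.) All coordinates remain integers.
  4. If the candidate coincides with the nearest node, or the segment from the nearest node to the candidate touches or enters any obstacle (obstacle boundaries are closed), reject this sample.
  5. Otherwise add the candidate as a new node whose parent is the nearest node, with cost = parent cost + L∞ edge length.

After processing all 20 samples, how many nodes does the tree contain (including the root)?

1. q=(5,10) nearest=0 d=10 new=(5,5) → add node 1 parent=0 cost=5
2. q=(0,1) nearest=0 d=1 new=(0,1) → add node 2 parent=0 cost=1
3. q=(5,12) nearest=1 d=7 new=(5,10) → add node 3 parent=1 cost=10
4. q=(11,12) nearest=3 d=6 new=(10,12) → add node 4 parent=3 cost=15
5. q=(12,5) nearest=1 d=7 new=(10,5) → blocked by [8,10]×[4,7], reject
6. q=(1,11) nearest=3 d=4 new=(1,11) → add node 5 parent=3 cost=14
7. q=(0,5) nearest=2 d=4 new=(0,5) → add node 6 parent=2 cost=5
8. q=(5,0) nearest=0 d=5 new=(5,0) → blocked by [4,7]×[0,3], reject
9. q=(3,3) nearest=1 d=2 new=(3,3) → add node 7 parent=1 cost=7
10. q=(10,3) nearest=1 d=5 new=(10,3) → blocked by [9,12]×[1,4], reject
11. q=(3,3) nearest=7 d=0 → coincident, reject
12. q=(1,12) nearest=5 d=1 new=(1,12) → add node 8 parent=5 cost=15
13. q=(1,10) nearest=5 d=1 new=(1,10) → add node 9 parent=5 cost=15
14. q=(12,0) nearest=1 d=7 new=(10,0) → blocked by [9,12]×[1,4], reject
15. q=(3,3) nearest=7 d=0 → coincident, reject
16. q=(11,0) nearest=1 d=6 new=(10,0) → blocked by [9,12]×[1,4], reject
17. q=(3,3) nearest=7 d=0 → coincident, reject
18. q=(0,1) nearest=2 d=0 → coincident, reject
19. q=(2,7) nearest=6 d=2 new=(2,7) → add node 10 parent=6 cost=7
20. q=(1,9) nearest=9 d=1 new=(1,9) → add node 11 parent=9 cost=16

Node count: 12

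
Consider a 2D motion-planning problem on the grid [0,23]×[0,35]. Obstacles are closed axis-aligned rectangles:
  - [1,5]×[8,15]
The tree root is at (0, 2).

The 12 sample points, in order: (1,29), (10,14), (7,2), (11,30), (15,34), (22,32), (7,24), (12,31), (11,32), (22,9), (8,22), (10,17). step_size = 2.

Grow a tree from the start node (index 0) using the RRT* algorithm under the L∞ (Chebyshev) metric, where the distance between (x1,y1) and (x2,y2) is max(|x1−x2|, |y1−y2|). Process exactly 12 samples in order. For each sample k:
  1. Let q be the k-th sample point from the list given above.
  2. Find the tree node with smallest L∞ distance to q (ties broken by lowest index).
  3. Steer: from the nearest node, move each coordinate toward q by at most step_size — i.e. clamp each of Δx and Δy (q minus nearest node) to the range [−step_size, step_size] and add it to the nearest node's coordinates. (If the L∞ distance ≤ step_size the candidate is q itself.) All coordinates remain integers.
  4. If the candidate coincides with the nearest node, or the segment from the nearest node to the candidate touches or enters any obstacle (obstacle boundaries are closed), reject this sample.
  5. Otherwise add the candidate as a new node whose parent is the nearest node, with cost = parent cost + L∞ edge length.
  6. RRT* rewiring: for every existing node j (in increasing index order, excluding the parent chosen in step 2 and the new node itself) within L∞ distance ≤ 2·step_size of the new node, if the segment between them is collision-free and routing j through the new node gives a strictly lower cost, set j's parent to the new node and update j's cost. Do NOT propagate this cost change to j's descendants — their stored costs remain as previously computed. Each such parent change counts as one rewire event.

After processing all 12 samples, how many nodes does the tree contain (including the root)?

Node count: 5

1. q=(1,29) nearest=0 d=27 new=(1,4) → add node 1 parent=0 cost=2
2. q=(10,14) nearest=1 d=10 new=(3,6) → add node 2 parent=1 cost=4
3. q=(7,2) nearest=2 d=4 new=(5,4) → add node 3 parent=2 cost=6
4. q=(11,30) nearest=2 d=24 new=(5,8) → blocked by [1,5]×[8,15], reject
5. q=(15,34) nearest=2 d=28 new=(5,8) → blocked by [1,5]×[8,15], reject
6. q=(22,32) nearest=2 d=26 new=(5,8) → blocked by [1,5]×[8,15], reject
7. q=(7,24) nearest=2 d=18 new=(5,8) → blocked by [1,5]×[8,15], reject
8. q=(12,31) nearest=2 d=25 new=(5,8) → blocked by [1,5]×[8,15], reject
9. q=(11,32) nearest=2 d=26 new=(5,8) → blocked by [1,5]×[8,15], reject
10. q=(22,9) nearest=3 d=17 new=(7,6) → add node 4 parent=3 cost=8
11. q=(8,22) nearest=2 d=16 new=(5,8) → blocked by [1,5]×[8,15], reject
12. q=(10,17) nearest=2 d=11 new=(5,8) → blocked by [1,5]×[8,15], reject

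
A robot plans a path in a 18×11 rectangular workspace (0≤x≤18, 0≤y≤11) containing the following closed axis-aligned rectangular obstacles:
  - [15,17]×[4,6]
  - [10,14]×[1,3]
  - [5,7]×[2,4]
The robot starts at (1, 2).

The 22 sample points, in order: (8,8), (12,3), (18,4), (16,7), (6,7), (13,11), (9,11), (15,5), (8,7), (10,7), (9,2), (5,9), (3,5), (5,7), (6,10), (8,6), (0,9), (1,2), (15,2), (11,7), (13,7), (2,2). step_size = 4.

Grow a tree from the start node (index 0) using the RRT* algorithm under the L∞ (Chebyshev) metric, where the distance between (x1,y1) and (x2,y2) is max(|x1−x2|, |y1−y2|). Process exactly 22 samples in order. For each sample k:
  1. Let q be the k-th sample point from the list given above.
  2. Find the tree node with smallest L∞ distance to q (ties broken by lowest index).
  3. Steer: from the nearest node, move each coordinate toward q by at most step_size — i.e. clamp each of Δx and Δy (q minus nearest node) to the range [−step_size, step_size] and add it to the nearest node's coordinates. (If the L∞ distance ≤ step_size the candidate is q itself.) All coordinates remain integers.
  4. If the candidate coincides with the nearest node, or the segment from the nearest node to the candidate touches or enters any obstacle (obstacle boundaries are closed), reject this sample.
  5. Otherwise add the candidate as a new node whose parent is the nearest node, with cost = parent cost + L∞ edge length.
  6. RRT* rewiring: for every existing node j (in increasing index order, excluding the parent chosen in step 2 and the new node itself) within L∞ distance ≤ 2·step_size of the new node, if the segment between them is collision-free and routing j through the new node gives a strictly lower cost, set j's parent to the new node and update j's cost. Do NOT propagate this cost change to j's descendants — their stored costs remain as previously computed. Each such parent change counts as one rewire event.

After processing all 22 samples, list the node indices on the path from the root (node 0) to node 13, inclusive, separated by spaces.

Path: 0 1 4 10 13

1. q=(8,8) nearest=0 d=7 new=(5,6) → add node 1 parent=0 cost=4
2. q=(12,3) nearest=1 d=7 new=(9,3) → add node 2 parent=1 cost=8
3. q=(18,4) nearest=2 d=9 new=(13,4) → add node 3 parent=2 cost=12
4. q=(16,7) nearest=3 d=3 new=(16,7) → blocked by [15,17]×[4,6], reject
5. q=(6,7) nearest=1 d=1 new=(6,7) → add node 4 parent=1 cost=5
6. q=(13,11) nearest=3 d=7 new=(13,8) → add node 5 parent=3 cost=16
7. q=(9,11) nearest=4 d=4 new=(9,11) → add node 6 parent=4 cost=9; rewire 5→6 (13<16)
8. q=(15,5) nearest=3 d=2 new=(15,5) → blocked by [15,17]×[4,6], reject
9. q=(8,7) nearest=4 d=2 new=(8,7) → add node 7 parent=4 cost=7; rewire 5→7 (12<13)
10. q=(10,7) nearest=7 d=2 new=(10,7) → add node 8 parent=7 cost=9
11. q=(9,2) nearest=2 d=1 new=(9,2) → add node 9 parent=2 cost=9
12. q=(5,9) nearest=4 d=2 new=(5,9) → add node 10 parent=4 cost=7
13. q=(3,5) nearest=1 d=2 new=(3,5) → add node 11 parent=1 cost=6
14. q=(5,7) nearest=1 d=1 new=(5,7) → add node 12 parent=1 cost=5
15. q=(6,10) nearest=10 d=1 new=(6,10) → add node 13 parent=10 cost=8
16. q=(8,6) nearest=7 d=1 new=(8,6) → add node 14 parent=7 cost=8
17. q=(0,9) nearest=11 d=4 new=(0,9) → add node 15 parent=11 cost=10
18. q=(1,2) nearest=0 d=0 → coincident, reject
19. q=(15,2) nearest=3 d=2 new=(15,2) → blocked by [10,14]×[1,3], reject
20. q=(11,7) nearest=8 d=1 new=(11,7) → add node 16 parent=8 cost=10
21. q=(13,7) nearest=5 d=1 new=(13,7) → add node 17 parent=5 cost=13
22. q=(2,2) nearest=0 d=1 new=(2,2) → add node 18 parent=0 cost=1; rewire 11→18 (4<6); rewire 15→18 (8<10)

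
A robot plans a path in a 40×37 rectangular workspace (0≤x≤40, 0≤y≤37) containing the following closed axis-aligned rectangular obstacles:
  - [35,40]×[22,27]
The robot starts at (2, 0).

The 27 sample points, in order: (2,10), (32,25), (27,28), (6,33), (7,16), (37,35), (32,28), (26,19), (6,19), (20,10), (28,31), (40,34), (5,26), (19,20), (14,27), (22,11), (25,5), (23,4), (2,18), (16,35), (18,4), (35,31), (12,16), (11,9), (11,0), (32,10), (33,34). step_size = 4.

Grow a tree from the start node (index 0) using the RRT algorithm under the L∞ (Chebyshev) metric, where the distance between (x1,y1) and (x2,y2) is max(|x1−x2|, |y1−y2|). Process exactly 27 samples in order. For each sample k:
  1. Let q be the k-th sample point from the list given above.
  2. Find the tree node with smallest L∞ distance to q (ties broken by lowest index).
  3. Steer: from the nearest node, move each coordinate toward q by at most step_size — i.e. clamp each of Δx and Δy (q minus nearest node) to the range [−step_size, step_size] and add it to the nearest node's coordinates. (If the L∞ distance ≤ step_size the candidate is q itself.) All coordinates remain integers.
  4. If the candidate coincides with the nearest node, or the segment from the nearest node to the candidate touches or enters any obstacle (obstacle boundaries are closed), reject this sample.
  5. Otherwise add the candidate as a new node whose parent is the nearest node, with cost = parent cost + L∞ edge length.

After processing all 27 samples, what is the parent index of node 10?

Parent of node 10: 6

1. q=(2,10) nearest=0 d=10 new=(2,4) → add node 1 parent=0 cost=4
2. q=(32,25) nearest=0 d=30 new=(6,4) → add node 2 parent=0 cost=4
3. q=(27,28) nearest=2 d=24 new=(10,8) → add node 3 parent=2 cost=8
4. q=(6,33) nearest=3 d=25 new=(6,12) → add node 4 parent=3 cost=12
5. q=(7,16) nearest=4 d=4 new=(7,16) → add node 5 parent=4 cost=16
6. q=(37,35) nearest=3 d=27 new=(14,12) → add node 6 parent=3 cost=12
7. q=(32,28) nearest=6 d=18 new=(18,16) → add node 7 parent=6 cost=16
8. q=(26,19) nearest=7 d=8 new=(22,19) → add node 8 parent=7 cost=20
9. q=(6,19) nearest=5 d=3 new=(6,19) → add node 9 parent=5 cost=19
10. q=(20,10) nearest=6 d=6 new=(18,10) → add node 10 parent=6 cost=16
11. q=(28,31) nearest=8 d=12 new=(26,23) → add node 11 parent=8 cost=24
12. q=(40,34) nearest=11 d=14 new=(30,27) → add node 12 parent=11 cost=28
13. q=(5,26) nearest=9 d=7 new=(5,23) → add node 13 parent=9 cost=23
14. q=(19,20) nearest=8 d=3 new=(19,20) → add node 14 parent=8 cost=23
15. q=(14,27) nearest=14 d=7 new=(15,24) → add node 15 parent=14 cost=27
16. q=(22,11) nearest=10 d=4 new=(22,11) → add node 16 parent=10 cost=20
17. q=(25,5) nearest=16 d=6 new=(25,7) → add node 17 parent=16 cost=24
18. q=(23,4) nearest=17 d=3 new=(23,4) → add node 18 parent=17 cost=27
19. q=(2,18) nearest=9 d=4 new=(2,18) → add node 19 parent=9 cost=23
20. q=(16,35) nearest=15 d=11 new=(16,28) → add node 20 parent=15 cost=31
21. q=(18,4) nearest=18 d=5 new=(19,4) → add node 21 parent=18 cost=31
22. q=(35,31) nearest=12 d=5 new=(34,31) → add node 22 parent=12 cost=32
23. q=(12,16) nearest=6 d=4 new=(12,16) → add node 23 parent=6 cost=16
24. q=(11,9) nearest=3 d=1 new=(11,9) → add node 24 parent=3 cost=9
25. q=(11,0) nearest=2 d=5 new=(10,0) → add node 25 parent=2 cost=8
26. q=(32,10) nearest=17 d=7 new=(29,10) → add node 26 parent=17 cost=28
27. q=(33,34) nearest=22 d=3 new=(33,34) → add node 27 parent=22 cost=35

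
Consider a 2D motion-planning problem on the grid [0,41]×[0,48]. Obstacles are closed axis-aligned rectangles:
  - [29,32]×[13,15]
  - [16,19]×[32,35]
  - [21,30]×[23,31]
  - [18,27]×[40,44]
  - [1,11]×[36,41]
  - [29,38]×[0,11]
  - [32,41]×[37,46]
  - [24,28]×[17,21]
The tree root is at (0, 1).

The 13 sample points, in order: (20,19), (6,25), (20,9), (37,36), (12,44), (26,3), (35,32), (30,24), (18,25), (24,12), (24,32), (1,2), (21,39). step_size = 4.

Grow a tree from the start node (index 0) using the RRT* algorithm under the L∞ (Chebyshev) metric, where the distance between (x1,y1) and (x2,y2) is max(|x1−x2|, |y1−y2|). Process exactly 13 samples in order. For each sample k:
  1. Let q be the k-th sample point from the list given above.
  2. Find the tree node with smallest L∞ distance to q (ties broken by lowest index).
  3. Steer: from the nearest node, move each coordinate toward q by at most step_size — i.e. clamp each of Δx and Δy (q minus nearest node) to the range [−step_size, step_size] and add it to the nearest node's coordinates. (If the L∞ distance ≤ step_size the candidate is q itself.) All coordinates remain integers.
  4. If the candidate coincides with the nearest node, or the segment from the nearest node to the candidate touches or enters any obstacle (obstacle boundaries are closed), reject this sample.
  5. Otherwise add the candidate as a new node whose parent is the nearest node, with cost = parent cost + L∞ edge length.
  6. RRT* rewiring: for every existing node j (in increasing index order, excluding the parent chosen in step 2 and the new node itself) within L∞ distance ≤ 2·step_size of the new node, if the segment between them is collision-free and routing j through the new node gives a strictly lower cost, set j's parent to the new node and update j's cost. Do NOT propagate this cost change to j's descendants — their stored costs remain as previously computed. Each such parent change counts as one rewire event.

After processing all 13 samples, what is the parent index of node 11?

Parent of node 11: 0

1. q=(20,19) nearest=0 d=20 new=(4,5) → add node 1 parent=0 cost=4
2. q=(6,25) nearest=1 d=20 new=(6,9) → add node 2 parent=1 cost=8
3. q=(20,9) nearest=2 d=14 new=(10,9) → add node 3 parent=2 cost=12
4. q=(37,36) nearest=3 d=27 new=(14,13) → add node 4 parent=3 cost=16
5. q=(12,44) nearest=4 d=31 new=(12,17) → add node 5 parent=4 cost=20
6. q=(26,3) nearest=4 d=12 new=(18,9) → add node 6 parent=4 cost=20
7. q=(35,32) nearest=4 d=21 new=(18,17) → add node 7 parent=4 cost=20
8. q=(30,24) nearest=7 d=12 new=(22,21) → add node 8 parent=7 cost=24
9. q=(18,25) nearest=8 d=4 new=(18,25) → add node 9 parent=8 cost=28
10. q=(24,12) nearest=6 d=6 new=(22,12) → add node 10 parent=6 cost=24
11. q=(24,32) nearest=9 d=7 new=(22,29) → blocked by [21,30]×[23,31], reject
12. q=(1,2) nearest=0 d=1 new=(1,2) → add node 11 parent=0 cost=1
13. q=(21,39) nearest=9 d=14 new=(21,29) → blocked by [21,30]×[23,31], reject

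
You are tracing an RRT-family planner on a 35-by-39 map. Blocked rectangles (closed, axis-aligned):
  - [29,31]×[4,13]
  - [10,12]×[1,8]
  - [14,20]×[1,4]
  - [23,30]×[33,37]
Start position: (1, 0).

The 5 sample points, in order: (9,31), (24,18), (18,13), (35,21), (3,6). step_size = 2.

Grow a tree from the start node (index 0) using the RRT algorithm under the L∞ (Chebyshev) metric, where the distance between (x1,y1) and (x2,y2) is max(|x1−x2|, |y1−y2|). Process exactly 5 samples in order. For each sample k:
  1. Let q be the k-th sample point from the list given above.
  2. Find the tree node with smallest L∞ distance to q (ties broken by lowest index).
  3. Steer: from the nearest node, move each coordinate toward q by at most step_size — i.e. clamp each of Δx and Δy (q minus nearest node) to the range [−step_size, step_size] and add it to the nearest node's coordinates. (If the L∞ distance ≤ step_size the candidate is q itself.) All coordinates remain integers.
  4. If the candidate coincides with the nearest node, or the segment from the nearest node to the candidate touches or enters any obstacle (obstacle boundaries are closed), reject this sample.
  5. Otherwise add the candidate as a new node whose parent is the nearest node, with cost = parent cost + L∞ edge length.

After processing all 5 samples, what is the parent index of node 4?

Parent of node 4: 3

1. q=(9,31) nearest=0 d=31 new=(3,2) → add node 1 parent=0 cost=2
2. q=(24,18) nearest=1 d=21 new=(5,4) → add node 2 parent=1 cost=4
3. q=(18,13) nearest=2 d=13 new=(7,6) → add node 3 parent=2 cost=6
4. q=(35,21) nearest=3 d=28 new=(9,8) → add node 4 parent=3 cost=8
5. q=(3,6) nearest=2 d=2 new=(3,6) → add node 5 parent=2 cost=6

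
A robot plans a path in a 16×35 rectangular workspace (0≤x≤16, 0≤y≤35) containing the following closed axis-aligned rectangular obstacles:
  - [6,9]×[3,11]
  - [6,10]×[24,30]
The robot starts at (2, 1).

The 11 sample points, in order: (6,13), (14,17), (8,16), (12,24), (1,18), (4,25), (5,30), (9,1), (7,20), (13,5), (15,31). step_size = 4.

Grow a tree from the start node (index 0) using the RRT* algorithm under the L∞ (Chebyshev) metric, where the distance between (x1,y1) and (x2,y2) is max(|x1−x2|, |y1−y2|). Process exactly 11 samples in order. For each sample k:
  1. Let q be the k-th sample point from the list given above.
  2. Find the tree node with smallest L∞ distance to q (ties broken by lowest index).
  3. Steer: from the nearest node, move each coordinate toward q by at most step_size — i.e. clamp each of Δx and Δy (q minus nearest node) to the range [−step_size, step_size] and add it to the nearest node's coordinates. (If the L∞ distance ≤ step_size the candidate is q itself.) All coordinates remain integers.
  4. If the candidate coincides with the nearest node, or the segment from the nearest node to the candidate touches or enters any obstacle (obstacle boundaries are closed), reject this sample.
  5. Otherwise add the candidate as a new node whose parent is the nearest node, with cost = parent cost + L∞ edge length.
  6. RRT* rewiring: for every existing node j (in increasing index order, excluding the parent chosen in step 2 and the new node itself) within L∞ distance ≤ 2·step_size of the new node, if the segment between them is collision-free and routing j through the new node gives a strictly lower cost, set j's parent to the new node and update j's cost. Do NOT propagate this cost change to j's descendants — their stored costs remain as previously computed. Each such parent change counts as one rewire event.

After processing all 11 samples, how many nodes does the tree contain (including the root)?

Node count: 7

1. q=(6,13) nearest=0 d=12 new=(6,5) → blocked by [6,9]×[3,11], reject
2. q=(14,17) nearest=0 d=16 new=(6,5) → blocked by [6,9]×[3,11], reject
3. q=(8,16) nearest=0 d=15 new=(6,5) → blocked by [6,9]×[3,11], reject
4. q=(12,24) nearest=0 d=23 new=(6,5) → blocked by [6,9]×[3,11], reject
5. q=(1,18) nearest=0 d=17 new=(1,5) → add node 1 parent=0 cost=4
6. q=(4,25) nearest=1 d=20 new=(4,9) → add node 2 parent=1 cost=8
7. q=(5,30) nearest=2 d=21 new=(5,13) → add node 3 parent=2 cost=12
8. q=(9,1) nearest=0 d=7 new=(6,1) → add node 4 parent=0 cost=4
9. q=(7,20) nearest=3 d=7 new=(7,17) → add node 5 parent=3 cost=16
10. q=(13,5) nearest=4 d=7 new=(10,5) → blocked by [6,9]×[3,11], reject
11. q=(15,31) nearest=5 d=14 new=(11,21) → add node 6 parent=5 cost=20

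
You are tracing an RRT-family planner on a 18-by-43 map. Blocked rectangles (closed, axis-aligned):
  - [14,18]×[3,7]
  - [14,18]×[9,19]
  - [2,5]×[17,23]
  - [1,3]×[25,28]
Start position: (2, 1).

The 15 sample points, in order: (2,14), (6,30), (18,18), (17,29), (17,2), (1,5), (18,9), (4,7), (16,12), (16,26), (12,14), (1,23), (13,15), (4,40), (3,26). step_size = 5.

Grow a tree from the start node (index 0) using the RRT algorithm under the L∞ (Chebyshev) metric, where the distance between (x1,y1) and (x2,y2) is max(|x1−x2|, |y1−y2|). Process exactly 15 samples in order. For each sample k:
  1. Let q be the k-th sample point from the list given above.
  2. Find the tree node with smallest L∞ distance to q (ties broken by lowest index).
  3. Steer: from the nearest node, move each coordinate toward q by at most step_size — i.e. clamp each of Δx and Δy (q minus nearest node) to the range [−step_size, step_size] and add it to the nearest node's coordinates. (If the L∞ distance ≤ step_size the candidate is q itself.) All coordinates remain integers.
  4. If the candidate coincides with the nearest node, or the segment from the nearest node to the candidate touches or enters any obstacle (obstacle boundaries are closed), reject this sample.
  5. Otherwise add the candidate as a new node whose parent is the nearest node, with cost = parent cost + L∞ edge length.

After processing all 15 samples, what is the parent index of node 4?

Parent of node 4: 2

1. q=(2,14) nearest=0 d=13 new=(2,6) → add node 1 parent=0 cost=5
2. q=(6,30) nearest=1 d=24 new=(6,11) → add node 2 parent=1 cost=10
3. q=(18,18) nearest=2 d=12 new=(11,16) → add node 3 parent=2 cost=15
4. q=(17,29) nearest=3 d=13 new=(16,21) → blocked by [14,18]×[9,19], reject
5. q=(17,2) nearest=2 d=11 new=(11,6) → add node 4 parent=2 cost=15
6. q=(1,5) nearest=1 d=1 new=(1,5) → add node 5 parent=1 cost=6
7. q=(18,9) nearest=3 d=7 new=(16,11) → blocked by [14,18]×[9,19], reject
8. q=(4,7) nearest=1 d=2 new=(4,7) → add node 6 parent=1 cost=7
9. q=(16,12) nearest=3 d=5 new=(16,12) → blocked by [14,18]×[9,19], reject
10. q=(16,26) nearest=3 d=10 new=(16,21) → blocked by [14,18]×[9,19], reject
11. q=(12,14) nearest=3 d=2 new=(12,14) → add node 7 parent=3 cost=17
12. q=(1,23) nearest=3 d=10 new=(6,21) → add node 8 parent=3 cost=20
13. q=(13,15) nearest=7 d=1 new=(13,15) → add node 9 parent=7 cost=18
14. q=(4,40) nearest=8 d=19 new=(4,26) → add node 10 parent=8 cost=25
15. q=(3,26) nearest=10 d=1 new=(3,26) → blocked by [1,3]×[25,28], reject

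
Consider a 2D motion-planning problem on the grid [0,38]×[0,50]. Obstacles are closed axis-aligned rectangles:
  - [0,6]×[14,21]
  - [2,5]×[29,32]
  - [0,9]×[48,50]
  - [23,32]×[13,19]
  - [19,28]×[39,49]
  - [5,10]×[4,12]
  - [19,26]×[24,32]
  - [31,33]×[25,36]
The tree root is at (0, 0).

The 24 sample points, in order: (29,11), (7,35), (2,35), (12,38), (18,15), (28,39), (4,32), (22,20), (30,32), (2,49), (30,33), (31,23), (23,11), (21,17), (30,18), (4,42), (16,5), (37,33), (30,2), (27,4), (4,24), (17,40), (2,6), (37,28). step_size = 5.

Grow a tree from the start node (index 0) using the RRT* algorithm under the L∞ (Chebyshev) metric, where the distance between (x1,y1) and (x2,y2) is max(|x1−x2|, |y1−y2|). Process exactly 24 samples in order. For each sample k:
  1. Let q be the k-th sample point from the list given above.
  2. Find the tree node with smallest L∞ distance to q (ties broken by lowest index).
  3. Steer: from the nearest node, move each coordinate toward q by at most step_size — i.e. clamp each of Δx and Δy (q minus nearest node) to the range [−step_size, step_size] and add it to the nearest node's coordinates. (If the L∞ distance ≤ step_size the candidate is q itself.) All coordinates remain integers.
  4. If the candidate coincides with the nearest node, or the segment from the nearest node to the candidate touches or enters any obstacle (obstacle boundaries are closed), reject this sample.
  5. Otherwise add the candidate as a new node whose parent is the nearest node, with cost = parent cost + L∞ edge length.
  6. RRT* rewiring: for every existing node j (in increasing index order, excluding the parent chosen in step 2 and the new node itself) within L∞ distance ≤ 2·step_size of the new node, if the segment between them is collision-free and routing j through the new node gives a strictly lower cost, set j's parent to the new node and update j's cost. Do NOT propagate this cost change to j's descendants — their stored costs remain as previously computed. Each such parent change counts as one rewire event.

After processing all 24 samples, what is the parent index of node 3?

1. q=(29,11) nearest=0 d=29 new=(5,5) → blocked by [5,10]×[4,12], reject
2. q=(7,35) nearest=0 d=35 new=(5,5) → blocked by [5,10]×[4,12], reject
3. q=(2,35) nearest=0 d=35 new=(2,5) → add node 1 parent=0 cost=5
4. q=(12,38) nearest=1 d=33 new=(7,10) → blocked by [5,10]×[4,12], reject
5. q=(18,15) nearest=1 d=16 new=(7,10) → blocked by [5,10]×[4,12], reject
6. q=(28,39) nearest=1 d=34 new=(7,10) → blocked by [5,10]×[4,12], reject
7. q=(4,32) nearest=1 d=27 new=(4,10) → add node 2 parent=1 cost=10
8. q=(22,20) nearest=2 d=18 new=(9,15) → blocked by [5,10]×[4,12], reject
9. q=(30,32) nearest=2 d=26 new=(9,15) → blocked by [5,10]×[4,12], reject
10. q=(2,49) nearest=2 d=39 new=(2,15) → blocked by [0,6]×[14,21], reject
11. q=(30,33) nearest=2 d=26 new=(9,15) → blocked by [5,10]×[4,12], reject
12. q=(31,23) nearest=2 d=27 new=(9,15) → blocked by [5,10]×[4,12], reject
13. q=(23,11) nearest=2 d=19 new=(9,11) → blocked by [5,10]×[4,12], reject
14. q=(21,17) nearest=2 d=17 new=(9,15) → blocked by [5,10]×[4,12], reject
15. q=(30,18) nearest=2 d=26 new=(9,15) → blocked by [5,10]×[4,12], reject
16. q=(4,42) nearest=2 d=32 new=(4,15) → blocked by [0,6]×[14,21], reject
17. q=(16,5) nearest=2 d=12 new=(9,5) → blocked by [5,10]×[4,12], reject
18. q=(37,33) nearest=2 d=33 new=(9,15) → blocked by [5,10]×[4,12], reject
19. q=(30,2) nearest=2 d=26 new=(9,5) → blocked by [5,10]×[4,12], reject
20. q=(27,4) nearest=2 d=23 new=(9,5) → blocked by [5,10]×[4,12], reject
21. q=(4,24) nearest=2 d=14 new=(4,15) → blocked by [0,6]×[14,21], reject
22. q=(17,40) nearest=2 d=30 new=(9,15) → blocked by [5,10]×[4,12], reject
23. q=(2,6) nearest=1 d=1 new=(2,6) → add node 3 parent=1 cost=6
24. q=(37,28) nearest=2 d=33 new=(9,15) → blocked by [5,10]×[4,12], reject

Parent of node 3: 1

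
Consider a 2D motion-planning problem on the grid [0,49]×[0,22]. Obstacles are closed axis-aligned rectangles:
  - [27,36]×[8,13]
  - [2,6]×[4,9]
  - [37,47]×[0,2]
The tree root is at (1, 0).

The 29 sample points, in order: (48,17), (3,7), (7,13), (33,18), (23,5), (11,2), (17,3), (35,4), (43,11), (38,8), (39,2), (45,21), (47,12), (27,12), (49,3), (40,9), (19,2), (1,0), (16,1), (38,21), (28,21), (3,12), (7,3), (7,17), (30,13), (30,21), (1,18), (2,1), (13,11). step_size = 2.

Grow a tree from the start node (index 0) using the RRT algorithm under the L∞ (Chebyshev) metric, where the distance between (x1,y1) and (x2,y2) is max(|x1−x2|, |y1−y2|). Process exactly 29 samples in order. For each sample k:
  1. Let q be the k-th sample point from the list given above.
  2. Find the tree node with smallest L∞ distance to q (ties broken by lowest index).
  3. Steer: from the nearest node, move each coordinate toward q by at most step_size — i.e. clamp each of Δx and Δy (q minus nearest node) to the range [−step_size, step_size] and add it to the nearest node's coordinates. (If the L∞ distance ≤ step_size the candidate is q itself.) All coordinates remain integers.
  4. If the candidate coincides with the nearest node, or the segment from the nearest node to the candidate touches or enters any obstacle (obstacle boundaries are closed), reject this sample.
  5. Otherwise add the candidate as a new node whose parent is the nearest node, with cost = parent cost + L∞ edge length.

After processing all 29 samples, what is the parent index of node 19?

Parent of node 19: 17

1. q=(48,17) nearest=0 d=47 new=(3,2) → add node 1 parent=0 cost=2
2. q=(3,7) nearest=1 d=5 new=(3,4) → blocked by [2,6]×[4,9], reject
3. q=(7,13) nearest=1 d=11 new=(5,4) → blocked by [2,6]×[4,9], reject
4. q=(33,18) nearest=1 d=30 new=(5,4) → blocked by [2,6]×[4,9], reject
5. q=(23,5) nearest=1 d=20 new=(5,4) → blocked by [2,6]×[4,9], reject
6. q=(11,2) nearest=1 d=8 new=(5,2) → add node 2 parent=1 cost=4
7. q=(17,3) nearest=2 d=12 new=(7,3) → add node 3 parent=2 cost=6
8. q=(35,4) nearest=3 d=28 new=(9,4) → add node 4 parent=3 cost=8
9. q=(43,11) nearest=4 d=34 new=(11,6) → add node 5 parent=4 cost=10
10. q=(38,8) nearest=5 d=27 new=(13,8) → add node 6 parent=5 cost=12
11. q=(39,2) nearest=6 d=26 new=(15,6) → add node 7 parent=6 cost=14
12. q=(45,21) nearest=7 d=30 new=(17,8) → add node 8 parent=7 cost=16
13. q=(47,12) nearest=8 d=30 new=(19,10) → add node 9 parent=8 cost=18
14. q=(27,12) nearest=9 d=8 new=(21,12) → add node 10 parent=9 cost=20
15. q=(49,3) nearest=10 d=28 new=(23,10) → add node 11 parent=10 cost=22
16. q=(40,9) nearest=11 d=17 new=(25,9) → add node 12 parent=11 cost=24
17. q=(19,2) nearest=7 d=4 new=(17,4) → add node 13 parent=7 cost=16
18. q=(1,0) nearest=0 d=0 → coincident, reject
19. q=(16,1) nearest=13 d=3 new=(16,2) → add node 14 parent=13 cost=18
20. q=(38,21) nearest=12 d=13 new=(27,11) → blocked by [27,36]×[8,13], reject
21. q=(28,21) nearest=10 d=9 new=(23,14) → add node 15 parent=10 cost=22
22. q=(3,12) nearest=4 d=8 new=(7,6) → add node 16 parent=4 cost=10
23. q=(7,3) nearest=3 d=0 → coincident, reject
24. q=(7,17) nearest=6 d=9 new=(11,10) → add node 17 parent=6 cost=14
25. q=(30,13) nearest=12 d=5 new=(27,11) → blocked by [27,36]×[8,13], reject
26. q=(30,21) nearest=15 d=7 new=(25,16) → add node 18 parent=15 cost=24
27. q=(1,18) nearest=17 d=10 new=(9,12) → add node 19 parent=17 cost=16
28. q=(2,1) nearest=0 d=1 new=(2,1) → add node 20 parent=0 cost=1
29. q=(13,11) nearest=17 d=2 new=(13,11) → add node 21 parent=17 cost=16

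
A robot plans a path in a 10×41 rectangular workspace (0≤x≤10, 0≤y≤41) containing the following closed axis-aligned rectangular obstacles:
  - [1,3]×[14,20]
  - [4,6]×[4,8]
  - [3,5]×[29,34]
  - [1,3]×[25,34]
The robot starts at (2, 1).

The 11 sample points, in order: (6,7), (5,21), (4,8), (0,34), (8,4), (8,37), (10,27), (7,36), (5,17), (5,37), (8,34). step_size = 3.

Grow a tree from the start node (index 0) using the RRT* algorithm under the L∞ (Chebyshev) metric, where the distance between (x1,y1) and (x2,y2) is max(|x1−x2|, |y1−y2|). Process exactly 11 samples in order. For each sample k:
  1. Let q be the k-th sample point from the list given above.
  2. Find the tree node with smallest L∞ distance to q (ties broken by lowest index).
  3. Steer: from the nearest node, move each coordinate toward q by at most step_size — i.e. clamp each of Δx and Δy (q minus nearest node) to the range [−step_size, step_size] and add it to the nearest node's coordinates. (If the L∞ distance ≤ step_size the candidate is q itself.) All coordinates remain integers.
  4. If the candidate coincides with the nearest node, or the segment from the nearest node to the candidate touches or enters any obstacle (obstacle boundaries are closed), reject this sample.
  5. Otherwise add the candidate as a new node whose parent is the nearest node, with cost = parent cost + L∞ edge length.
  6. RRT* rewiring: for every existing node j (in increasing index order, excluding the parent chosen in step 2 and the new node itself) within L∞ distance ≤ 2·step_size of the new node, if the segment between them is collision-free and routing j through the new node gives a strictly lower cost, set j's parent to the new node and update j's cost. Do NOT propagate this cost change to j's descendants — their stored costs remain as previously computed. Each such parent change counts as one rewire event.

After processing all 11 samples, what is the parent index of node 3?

Parent of node 3: 2

1. q=(6,7) nearest=0 d=6 new=(5,4) → blocked by [4,6]×[4,8], reject
2. q=(5,21) nearest=0 d=20 new=(5,4) → blocked by [4,6]×[4,8], reject
3. q=(4,8) nearest=0 d=7 new=(4,4) → blocked by [4,6]×[4,8], reject
4. q=(0,34) nearest=0 d=33 new=(0,4) → add node 1 parent=0 cost=3
5. q=(8,4) nearest=0 d=6 new=(5,4) → blocked by [4,6]×[4,8], reject
6. q=(8,37) nearest=1 d=33 new=(3,7) → add node 2 parent=1 cost=6
7. q=(10,27) nearest=2 d=20 new=(6,10) → blocked by [4,6]×[4,8], reject
8. q=(7,36) nearest=2 d=29 new=(6,10) → blocked by [4,6]×[4,8], reject
9. q=(5,17) nearest=2 d=10 new=(5,10) → add node 3 parent=2 cost=9
10. q=(5,37) nearest=3 d=27 new=(5,13) → add node 4 parent=3 cost=12
11. q=(8,34) nearest=4 d=21 new=(8,16) → add node 5 parent=4 cost=15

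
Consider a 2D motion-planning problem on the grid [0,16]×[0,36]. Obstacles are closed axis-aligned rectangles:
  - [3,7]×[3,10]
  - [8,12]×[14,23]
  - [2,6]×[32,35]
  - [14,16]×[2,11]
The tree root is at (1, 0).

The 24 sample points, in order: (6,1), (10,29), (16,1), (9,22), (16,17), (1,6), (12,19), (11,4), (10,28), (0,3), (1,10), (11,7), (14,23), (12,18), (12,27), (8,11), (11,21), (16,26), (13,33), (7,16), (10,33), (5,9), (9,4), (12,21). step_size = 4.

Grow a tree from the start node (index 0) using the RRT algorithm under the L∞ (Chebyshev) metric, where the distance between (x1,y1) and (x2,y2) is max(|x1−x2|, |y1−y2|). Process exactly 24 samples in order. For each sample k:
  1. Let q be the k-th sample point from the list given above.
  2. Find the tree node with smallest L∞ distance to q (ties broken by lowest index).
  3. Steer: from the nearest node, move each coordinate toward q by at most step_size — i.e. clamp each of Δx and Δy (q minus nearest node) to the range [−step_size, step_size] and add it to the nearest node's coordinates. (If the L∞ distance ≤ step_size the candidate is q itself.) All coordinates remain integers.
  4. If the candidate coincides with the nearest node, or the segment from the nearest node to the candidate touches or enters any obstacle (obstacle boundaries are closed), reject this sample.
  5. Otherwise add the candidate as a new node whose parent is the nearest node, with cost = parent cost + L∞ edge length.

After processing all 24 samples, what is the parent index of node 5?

1. q=(6,1) nearest=0 d=5 new=(5,1) → add node 1 parent=0 cost=4
2. q=(10,29) nearest=1 d=28 new=(9,5) → blocked by [3,7]×[3,10], reject
3. q=(16,1) nearest=1 d=11 new=(9,1) → add node 2 parent=1 cost=8
4. q=(9,22) nearest=1 d=21 new=(9,5) → blocked by [3,7]×[3,10], reject
5. q=(16,17) nearest=1 d=16 new=(9,5) → blocked by [3,7]×[3,10], reject
6. q=(1,6) nearest=1 d=5 new=(1,5) → blocked by [3,7]×[3,10], reject
7. q=(12,19) nearest=1 d=18 new=(9,5) → blocked by [3,7]×[3,10], reject
8. q=(11,4) nearest=2 d=3 new=(11,4) → add node 3 parent=2 cost=11
9. q=(10,28) nearest=3 d=24 new=(10,8) → add node 4 parent=3 cost=15
10. q=(0,3) nearest=0 d=3 new=(0,3) → add node 5 parent=0 cost=3
11. q=(1,10) nearest=5 d=7 new=(1,7) → add node 6 parent=5 cost=7
12. q=(11,7) nearest=4 d=1 new=(11,7) → add node 7 parent=4 cost=16
13. q=(14,23) nearest=4 d=15 new=(14,12) → add node 8 parent=4 cost=19
14. q=(12,18) nearest=8 d=6 new=(12,16) → blocked by [8,12]×[14,23], reject
15. q=(12,27) nearest=8 d=15 new=(12,16) → blocked by [8,12]×[14,23], reject
16. q=(8,11) nearest=4 d=3 new=(8,11) → add node 9 parent=4 cost=18
17. q=(11,21) nearest=8 d=9 new=(11,16) → blocked by [8,12]×[14,23], reject
18. q=(16,26) nearest=8 d=14 new=(16,16) → add node 10 parent=8 cost=23
19. q=(13,33) nearest=10 d=17 new=(13,20) → add node 11 parent=10 cost=27
20. q=(7,16) nearest=9 d=5 new=(7,15) → add node 12 parent=9 cost=22
21. q=(10,33) nearest=11 d=13 new=(10,24) → blocked by [8,12]×[14,23], reject
22. q=(5,9) nearest=9 d=3 new=(5,9) → blocked by [3,7]×[3,10], reject
23. q=(9,4) nearest=3 d=2 new=(9,4) → add node 13 parent=3 cost=13
24. q=(12,21) nearest=11 d=1 new=(12,21) → blocked by [8,12]×[14,23], reject

Parent of node 5: 0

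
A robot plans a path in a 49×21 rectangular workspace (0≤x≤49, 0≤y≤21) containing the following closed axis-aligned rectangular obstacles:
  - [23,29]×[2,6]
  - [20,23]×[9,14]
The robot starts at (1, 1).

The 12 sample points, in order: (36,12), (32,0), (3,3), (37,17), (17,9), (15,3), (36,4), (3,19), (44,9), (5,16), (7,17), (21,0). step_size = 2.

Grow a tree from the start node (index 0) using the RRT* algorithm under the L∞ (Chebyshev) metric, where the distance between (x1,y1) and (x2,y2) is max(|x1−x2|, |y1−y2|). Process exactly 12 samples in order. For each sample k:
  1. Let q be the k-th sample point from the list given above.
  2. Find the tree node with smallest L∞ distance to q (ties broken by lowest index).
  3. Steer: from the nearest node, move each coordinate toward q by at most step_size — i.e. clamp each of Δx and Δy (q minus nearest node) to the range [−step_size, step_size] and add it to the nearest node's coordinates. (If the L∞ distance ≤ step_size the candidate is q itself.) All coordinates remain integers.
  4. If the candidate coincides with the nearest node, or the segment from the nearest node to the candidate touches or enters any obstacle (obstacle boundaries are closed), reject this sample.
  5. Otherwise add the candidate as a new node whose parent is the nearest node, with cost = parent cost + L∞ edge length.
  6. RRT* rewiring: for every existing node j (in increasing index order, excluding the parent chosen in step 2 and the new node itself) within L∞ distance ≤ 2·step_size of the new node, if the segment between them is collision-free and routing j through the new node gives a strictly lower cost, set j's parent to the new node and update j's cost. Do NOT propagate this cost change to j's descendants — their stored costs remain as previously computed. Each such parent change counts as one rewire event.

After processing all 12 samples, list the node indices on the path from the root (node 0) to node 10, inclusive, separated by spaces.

Path: 0 1 2 3 4 7 9 10

1. q=(36,12) nearest=0 d=35 new=(3,3) → add node 1 parent=0 cost=2
2. q=(32,0) nearest=1 d=29 new=(5,1) → add node 2 parent=1 cost=4
3. q=(3,3) nearest=1 d=0 → coincident, reject
4. q=(37,17) nearest=2 d=32 new=(7,3) → add node 3 parent=2 cost=6
5. q=(17,9) nearest=3 d=10 new=(9,5) → add node 4 parent=3 cost=8
6. q=(15,3) nearest=4 d=6 new=(11,3) → add node 5 parent=4 cost=10
7. q=(36,4) nearest=5 d=25 new=(13,4) → add node 6 parent=5 cost=12
8. q=(3,19) nearest=4 d=14 new=(7,7) → add node 7 parent=4 cost=10
9. q=(44,9) nearest=6 d=31 new=(15,6) → add node 8 parent=6 cost=14
10. q=(5,16) nearest=7 d=9 new=(5,9) → add node 9 parent=7 cost=12
11. q=(7,17) nearest=9 d=8 new=(7,11) → add node 10 parent=9 cost=14
12. q=(21,0) nearest=8 d=6 new=(17,4) → add node 11 parent=8 cost=16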